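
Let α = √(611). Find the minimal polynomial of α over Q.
m_α(x) = x^2 - 611

α satisfies α^2 - 611 = 0, so x^2 - 611 annihilates α. Since d = 611 is squarefree and ≠ 1, it is not a perfect square in Q, so x^2 - 611 has no rational root and is therefore irreducible over Q (a degree-2 polynomial over a field is irreducible iff it has no root). Hence m_α(x) = x^2 - 611.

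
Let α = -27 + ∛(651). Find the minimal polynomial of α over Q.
m_α(x) = x^3 + 81x^2 + 2187x + 19032

Set β = α + 27 = ∛(651), so β^3 = 651. Then (α + 27)^3 - 651 = 0, i.e. α is a root of g(x) = (x + 27)^3 - 651 = x^3 + 81x^2 + 2187x + 19032. Since g(x) = h(x + 27) where h(x) = x^3 - 651, and h is irreducible over Q (because 651 is not a perfect cube, so h has no rational root, and a monic cubic with no rational root is irreducible), g is also irreducible (irreducibility is preserved under the substitution x → x + 27). Hence m_α(x) = x^3 + 81x^2 + 2187x + 19032.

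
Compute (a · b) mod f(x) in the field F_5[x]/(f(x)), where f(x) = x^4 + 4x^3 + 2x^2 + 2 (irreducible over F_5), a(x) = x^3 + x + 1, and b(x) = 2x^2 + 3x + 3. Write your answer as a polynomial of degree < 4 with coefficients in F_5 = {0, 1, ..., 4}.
a · b ≡ x^3 + 2x + 3 (mod f(x))

Multiply in F_5[x]: a(x)·b(x) = (x^3 + x + 1)·(2x^2 + 3x + 3) = 2x^5 + 3x^4 + x + 3. This has degree ≥ 4, so divide by f(x) over F_5: 2x^5 + 3x^4 + x + 3 = (2x)·(x^4 + 4x^3 + 2x^2 + 2) + (x^3 + 2x + 3). Hence a·b ≡ x^3 + 2x + 3 (mod f). (F_5[x]/(f) is a field with 5^4 = 625 elements since f is irreducible of degree 4.)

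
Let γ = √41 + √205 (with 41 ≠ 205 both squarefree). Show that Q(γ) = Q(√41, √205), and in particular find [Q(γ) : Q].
[Q(γ) : Q] = 4 (equivalently, Q(γ) = Q(√41, √205))

Obviously Q(γ) ⊆ Q(√41, √205), and [Q(√41, √205):Q] = 4 (since 41, 205 are distinct squarefree integers > 1 with 8405 not a perfect square). To show equality we compute the minimal polynomial of γ. From γ = √41 + √205: γ^2 = 41 + 2√(8405) + 205 = 246 + 2√(8405), so γ^2 - 246 = 2√(8405); squaring, (γ^2 - 246)^2 = 4·8405, i.e. γ^4 - 492γ^2 + 60516 - 33620 = 0, i.e. γ^4 - 492γ^2 + 26896 = 0. So γ is a root of x^4 - 492x^2 + 26896. This polynomial is irreducible over Q: it has no rational root (each ±√41 ± √205 is irrational), and any factorization into two quadratics over Q would force √(8405) ∈ Q (pairing opposite roots) or √41, √205 ∈ Q (other pairings), all impossible. Hence [Q(γ):Q] = 4 = [Q(√41, √205):Q], so Q(γ) = Q(√41, √205).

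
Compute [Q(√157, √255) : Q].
[Q(√157, √255) : Q] = 4

[Q(√157):Q] = 2 (min poly x^2 - 157, irreducible since 157 is squarefree > 1). For the top step, suppose √255 ∈ Q(√157), say √255 = c + d√157 with c, d ∈ Q. Squaring: 255 = c^2 + 157d^2 + 2cd√157. Since √157 ∉ Q this forces 2cd = 0. If d = 0 then √255 = c ∈ Q, contradicting 255 squarefree > 1. If c = 0 then 255 = 157d^2, so 157·255 = (157d)^2 is a perfect square in Q — but 157·255 = 40035 is not a perfect square (since 157 and 255 are distinct squarefree integers). Contradiction. Hence √255 ∉ Q(√157), so x^2 - 255 stays irreducible over Q(√157) and [Q(√157, √255) : Q(√157)] = 2. By the tower law, [Q(√157, √255) : Q] = 2 · 2 = 4.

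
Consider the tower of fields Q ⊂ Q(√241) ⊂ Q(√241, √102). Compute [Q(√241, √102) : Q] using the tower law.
[Q(√241, √102) : Q] = 4

[Q(√241):Q] = 2 (min poly x^2 - 241, irreducible since 241 is squarefree > 1). For the top step, suppose √102 ∈ Q(√241), say √102 = c + d√241 with c, d ∈ Q. Squaring: 102 = c^2 + 241d^2 + 2cd√241. Since √241 ∉ Q this forces 2cd = 0. If d = 0 then √102 = c ∈ Q, contradicting 102 squarefree > 1. If c = 0 then 102 = 241d^2, so 241·102 = (241d)^2 is a perfect square in Q — but 241·102 = 24582 is not a perfect square (since 241 and 102 are distinct squarefree integers). Contradiction. Hence √102 ∉ Q(√241), so x^2 - 102 stays irreducible over Q(√241) and [Q(√241, √102) : Q(√241)] = 2. By the tower law, [Q(√241, √102) : Q] = 2 · 2 = 4.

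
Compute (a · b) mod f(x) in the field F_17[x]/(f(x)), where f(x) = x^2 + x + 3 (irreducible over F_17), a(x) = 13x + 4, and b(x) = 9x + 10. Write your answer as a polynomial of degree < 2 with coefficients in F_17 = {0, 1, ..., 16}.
a · b ≡ 15x + 12 (mod f(x))

Multiply in F_17[x]: a(x)·b(x) = (13x + 4)·(9x + 10) = 15x^2 + 13x + 6. This has degree ≥ 2, so divide by f(x) over F_17: 15x^2 + 13x + 6 = (15)·(x^2 + x + 3) + (15x + 12). Hence a·b ≡ 15x + 12 (mod f). (F_17[x]/(f) is a field with 17^2 = 289 elements since f is irreducible of degree 2.)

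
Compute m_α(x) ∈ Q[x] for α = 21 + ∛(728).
m_α(x) = x^3 - 63x^2 + 1323x - 9989

Set β = α - 21 = ∛(728), so β^3 = 728. Then (α - 21)^3 - 728 = 0, i.e. α is a root of g(x) = (x - 21)^3 - 728 = x^3 - 63x^2 + 1323x - 9989. Since g(x) = h(x - 21) where h(x) = x^3 - 728, and h is irreducible over Q (because 728 is not a perfect cube, so h has no rational root, and a monic cubic with no rational root is irreducible), g is also irreducible (irreducibility is preserved under the substitution x → x - 21). Hence m_α(x) = x^3 - 63x^2 + 1323x - 9989.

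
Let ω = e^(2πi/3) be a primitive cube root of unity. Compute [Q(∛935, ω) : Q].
[Q(∛935, ω) : Q] = 6

[Q(∛935):Q] = 3 (min poly x^3 - 935, irreducible since 935 is not a perfect cube). [Q(ω):Q] = 2 (min poly x^2 + x + 1). Since Q(∛935) ⊂ R and ω ∉ R, we have ω ∉ Q(∛935), so x^2 + x + 1 remains irreducible over Q(∛935) and [Q(∛935, ω) : Q(∛935)] = 2. By the tower law, [Q(∛935, ω) : Q] = 3 · 2 = 6. (In fact Q(∛935, ω) is the splitting field of x^3 - 935 over Q.)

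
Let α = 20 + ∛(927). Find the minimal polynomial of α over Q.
m_α(x) = x^3 - 60x^2 + 1200x - 8927

Set β = α - 20 = ∛(927), so β^3 = 927. Then (α - 20)^3 - 927 = 0, i.e. α is a root of g(x) = (x - 20)^3 - 927 = x^3 - 60x^2 + 1200x - 8927. Since g(x) = h(x - 20) where h(x) = x^3 - 927, and h is irreducible over Q (because 927 is not a perfect cube, so h has no rational root, and a monic cubic with no rational root is irreducible), g is also irreducible (irreducibility is preserved under the substitution x → x - 20). Hence m_α(x) = x^3 - 60x^2 + 1200x - 8927.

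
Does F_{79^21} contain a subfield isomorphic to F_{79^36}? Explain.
No: F_{79^36} is not a subfield of F_{79^21}

F_{p^m} embeds in F_{p^n} iff m | n. Here 36 ∤ 21 (since 21 = 0·36 + 21 with remainder 21 ≠ 0), so F_{79^36} is not a subfield of F_{79^21}. Equivalently: if it were, the tower law would give 36 = [F_{79^36}:F_79] dividing [F_{79^21}:F_79] = 21, contradiction.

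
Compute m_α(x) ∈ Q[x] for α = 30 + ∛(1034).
m_α(x) = x^3 - 90x^2 + 2700x - 28034

Set β = α - 30 = ∛(1034), so β^3 = 1034. Then (α - 30)^3 - 1034 = 0, i.e. α is a root of g(x) = (x - 30)^3 - 1034 = x^3 - 90x^2 + 2700x - 28034. Since g(x) = h(x - 30) where h(x) = x^3 - 1034, and h is irreducible over Q (because 1034 is not a perfect cube, so h has no rational root, and a monic cubic with no rational root is irreducible), g is also irreducible (irreducibility is preserved under the substitution x → x - 30). Hence m_α(x) = x^3 - 90x^2 + 2700x - 28034.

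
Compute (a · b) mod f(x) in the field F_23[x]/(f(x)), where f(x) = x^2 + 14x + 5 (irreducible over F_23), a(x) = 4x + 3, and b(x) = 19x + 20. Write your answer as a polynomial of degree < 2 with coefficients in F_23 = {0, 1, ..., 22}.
a · b ≡ 16x + 2 (mod f(x))

Multiply in F_23[x]: a(x)·b(x) = (4x + 3)·(19x + 20) = 7x^2 + 22x + 14. This has degree ≥ 2, so divide by f(x) over F_23: 7x^2 + 22x + 14 = (7)·(x^2 + 14x + 5) + (16x + 2). Hence a·b ≡ 16x + 2 (mod f). (F_23[x]/(f) is a field with 23^2 = 529 elements since f is irreducible of degree 2.)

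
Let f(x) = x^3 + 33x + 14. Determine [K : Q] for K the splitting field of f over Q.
[K : Q] = 6

By the rational root test, any rational root of the monic integer polynomial f(x) = x^3 + 33x + 14 must be an integer dividing the constant term 14, i.e. one of ±{1, 2, 7, 14}. Evaluating: f(1) = 48, f(-1) = -20, f(2) = 88, f(-2) = -60, f(7) = 588, f(-7) = -560, f(14) = 3220, f(-14) = -3192; none is 0, so f has no rational root and is therefore irreducible over Q (a cubic with no linear factor over a field is irreducible). For an irreducible cubic, the Galois group is A_3 or S_3 according as the discriminant disc(f) = -4a^3 - 27b^2 = -4·(33)^3 - 27·(14)^2 = -149040 is or is not a square in Q. Here disc(f) = -149040 is not a perfect square in Q, so the Galois group of f over Q is not contained in A_3 and must be all of S_3. The splitting field has degree |S_3| = 6 over Q, so [K : Q] = 6.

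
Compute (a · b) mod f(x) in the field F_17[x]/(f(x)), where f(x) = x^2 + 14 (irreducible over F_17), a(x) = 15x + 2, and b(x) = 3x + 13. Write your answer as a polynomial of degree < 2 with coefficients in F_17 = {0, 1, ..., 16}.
a · b ≡ 14x + 8 (mod f(x))

Multiply in F_17[x]: a(x)·b(x) = (15x + 2)·(3x + 13) = 11x^2 + 14x + 9. This has degree ≥ 2, so divide by f(x) over F_17: 11x^2 + 14x + 9 = (11)·(x^2 + 14) + (14x + 8). Hence a·b ≡ 14x + 8 (mod f). (F_17[x]/(f) is a field with 17^2 = 289 elements since f is irreducible of degree 2.)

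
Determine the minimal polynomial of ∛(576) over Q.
m_α(x) = x^3 - 576

α satisfies α^3 = 576, so x^3 - 576 annihilates α. By the rational root test, a rational root p/q (in lowest terms) of x^3 - 576 would satisfy p^3 = 576 q^3, forcing q = 1 and p^3 = 576; but 576 is not a perfect cube, contradiction. A monic cubic over Q with no rational root is irreducible (any nontrivial factorization would include a linear factor). Hence x^3 - 576 is the minimal polynomial of α, and in particular [Q(α):Q] = 3.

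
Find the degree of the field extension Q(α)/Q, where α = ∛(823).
[Q(α):Q] = 3

The minimal polynomial of α is x^3 - 823, irreducible over Q since 823 is not a perfect cube (so x^3 - 823 has no rational root). Hence [Q(α):Q] = deg(m_α) = 3.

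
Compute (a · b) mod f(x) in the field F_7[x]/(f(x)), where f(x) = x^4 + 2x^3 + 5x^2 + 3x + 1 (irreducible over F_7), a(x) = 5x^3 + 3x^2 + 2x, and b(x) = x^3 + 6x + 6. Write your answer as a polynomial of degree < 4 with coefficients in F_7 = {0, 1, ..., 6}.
a · b ≡ 5x^3 + 4x^2 + 5x (mod f(x))

Multiply in F_7[x]: a(x)·b(x) = (5x^3 + 3x^2 + 2x)·(x^3 + 6x + 6) = 5x^6 + 3x^5 + 4x^4 + 6x^3 + 2x^2 + 5x. This has degree ≥ 4, so divide by f(x) over F_7: 5x^6 + 3x^5 + 4x^4 + 6x^3 + 2x^2 + 5x = (5x^2)·(x^4 + 2x^3 + 5x^2 + 3x + 1) + (5x^3 + 4x^2 + 5x). Hence a·b ≡ 5x^3 + 4x^2 + 5x (mod f). (F_7[x]/(f) is a field with 7^4 = 2401 elements since f is irreducible of degree 4.)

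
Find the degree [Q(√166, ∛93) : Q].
[Q(√166, ∛93) : Q] = 6

Let L = Q(√166, ∛93). Since Q(√166) ⊂ L and [Q(√166):Q] = 2, the tower law gives 2 | [L:Q]. Likewise Q(∛93) ⊂ L with [Q(∛93):Q] = 3 (because 93 is not a perfect cube), so 3 | [L:Q]. As gcd(2,3) = 1, [L:Q] is divisible by 6. Conversely L is generated over Q by √166 and ∛93, so [L:Q] ≤ 2·3 = 6. Therefore [Q(√166, ∛93) : Q] = 6.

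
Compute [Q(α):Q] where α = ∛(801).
[Q(α):Q] = 3

The minimal polynomial of α is x^3 - 801, irreducible over Q since 801 is not a perfect cube (so x^3 - 801 has no rational root). Hence [Q(α):Q] = deg(m_α) = 3.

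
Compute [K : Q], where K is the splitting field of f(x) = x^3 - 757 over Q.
[K : Q] = 6

The roots of x^3 - 757 are ∛757, ω∛757, ω^2∛757 where ω = e^(2πi/3) is a primitive cube root of unity, so K = Q(∛757, ω). Now [Q(∛757):Q] = 3 (since 757 is not a perfect cube, x^3 - 757 is irreducible) and [Q(ω):Q] = 2. Both 2 and 3 divide [K:Q], and [K:Q] ≤ 3·2 = 6, so [K:Q] = 6. (Equivalently: Q(∛757) ⊂ R but ω ∉ R, so [K : Q(∛757)] = 2.)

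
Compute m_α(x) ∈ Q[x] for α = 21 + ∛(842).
m_α(x) = x^3 - 63x^2 + 1323x - 10103

Set β = α - 21 = ∛(842), so β^3 = 842. Then (α - 21)^3 - 842 = 0, i.e. α is a root of g(x) = (x - 21)^3 - 842 = x^3 - 63x^2 + 1323x - 10103. Since g(x) = h(x - 21) where h(x) = x^3 - 842, and h is irreducible over Q (because 842 is not a perfect cube, so h has no rational root, and a monic cubic with no rational root is irreducible), g is also irreducible (irreducibility is preserved under the substitution x → x - 21). Hence m_α(x) = x^3 - 63x^2 + 1323x - 10103.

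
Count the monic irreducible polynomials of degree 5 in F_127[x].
There are 6607673856 monic irreducible polynomials of degree 5 over F_127

Each element of F_{127^5} that lies in no proper subfield is a root of exactly one monic irreducible of degree 5 over F_127, and each such polynomial has 5 distinct roots in F_{127^5}. By Möbius inversion the count is N_127(5) = (1/5) Σ_{d|5} μ(5/d) · 127^d = (1/5)(μ(5)·127^1 + μ(1)·127^5) = 33038369280/5 = 6607673856.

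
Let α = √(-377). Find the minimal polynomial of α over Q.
m_α(x) = x^2 + 377

α satisfies α^2 + 377 = 0, so x^2 + 377 annihilates α. Since d = -377 is squarefree and ≠ 1, it is not a perfect square in Q, so x^2 + 377 has no rational root and is therefore irreducible over Q (a degree-2 polynomial over a field is irreducible iff it has no root). Hence m_α(x) = x^2 + 377.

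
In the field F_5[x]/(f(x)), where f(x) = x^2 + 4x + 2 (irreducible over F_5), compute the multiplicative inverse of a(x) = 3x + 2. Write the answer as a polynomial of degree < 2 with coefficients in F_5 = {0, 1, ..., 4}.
a(x)^(-1) ≡ 4x (mod f(x))

Since f is irreducible over F_5, F_5[x]/(f) is a field and a(x) ≠ 0 has an inverse. Apply the extended Euclidean algorithm to f(x) and a(x) in F_5[x]: f(x) = (2x)·a(x) + (2). The last nonzero remainder is the constant 2 = gcd(f, a) in F_5. Back-substituting through the division chain expresses 2 = s(x)·a(x) + t(x)·f(x) with s(x) ≡ 3x (mod f), so (3x)·a(x) ≡ 2 (mod f). Multiplying by 2^(-1) ≡ 3 in F_5 gives a(x)^(-1) ≡ 3·(3x) ≡ 4x (mod f). Check: (3x + 2)·(4x) = 2x^2 + 3x ≡ 1 (mod x^2 + 4x + 2).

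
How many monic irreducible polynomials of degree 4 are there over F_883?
There are 151978539258 monic irreducible polynomials of degree 4 over F_883

Each element of F_{883^4} that lies in no proper subfield is a root of exactly one monic irreducible of degree 4 over F_883, and each such polynomial has 4 distinct roots in F_{883^4}. By Möbius inversion the count is N_883(4) = (1/4) Σ_{d|4} μ(4/d) · 883^d = (1/4)(μ(4)·883^1 + μ(2)·883^2 + μ(1)·883^4) = 607914157032/4 = 151978539258.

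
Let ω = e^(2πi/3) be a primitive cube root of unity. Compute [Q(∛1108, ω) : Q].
[Q(∛1108, ω) : Q] = 6

[Q(∛1108):Q] = 3 (min poly x^3 - 1108, irreducible since 1108 is not a perfect cube). [Q(ω):Q] = 2 (min poly x^2 + x + 1). Since Q(∛1108) ⊂ R and ω ∉ R, we have ω ∉ Q(∛1108), so x^2 + x + 1 remains irreducible over Q(∛1108) and [Q(∛1108, ω) : Q(∛1108)] = 2. By the tower law, [Q(∛1108, ω) : Q] = 3 · 2 = 6. (In fact Q(∛1108, ω) is the splitting field of x^3 - 1108 over Q.)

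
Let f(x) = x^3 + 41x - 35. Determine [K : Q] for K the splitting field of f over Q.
[K : Q] = 6

By the rational root test, any rational root of the monic integer polynomial f(x) = x^3 + 41x - 35 must be an integer dividing the constant term -35, i.e. one of ±{1, 5, 7, 35}. Evaluating: f(1) = 7, f(-1) = -77, f(5) = 295, f(-5) = -365, f(7) = 595, f(-7) = -665, f(35) = 44275, f(-35) = -44345; none is 0, so f has no rational root and is therefore irreducible over Q (a cubic with no linear factor over a field is irreducible). For an irreducible cubic, the Galois group is A_3 or S_3 according as the discriminant disc(f) = -4a^3 - 27b^2 = -4·(41)^3 - 27·(-35)^2 = -308759 is or is not a square in Q. Here disc(f) = -308759 is not a perfect square in Q, so the Galois group of f over Q is not contained in A_3 and must be all of S_3. The splitting field has degree |S_3| = 6 over Q, so [K : Q] = 6.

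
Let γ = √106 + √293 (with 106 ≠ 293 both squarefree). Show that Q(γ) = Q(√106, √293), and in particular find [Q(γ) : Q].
[Q(γ) : Q] = 4 (equivalently, Q(γ) = Q(√106, √293))

Obviously Q(γ) ⊆ Q(√106, √293), and [Q(√106, √293):Q] = 4 (since 106, 293 are distinct squarefree integers > 1 with 31058 not a perfect square). To show equality we compute the minimal polynomial of γ. From γ = √106 + √293: γ^2 = 106 + 2√(31058) + 293 = 399 + 2√(31058), so γ^2 - 399 = 2√(31058); squaring, (γ^2 - 399)^2 = 4·31058, i.e. γ^4 - 798γ^2 + 159201 - 124232 = 0, i.e. γ^4 - 798γ^2 + 34969 = 0. So γ is a root of x^4 - 798x^2 + 34969. This polynomial is irreducible over Q: it has no rational root (each ±√106 ± √293 is irrational), and any factorization into two quadratics over Q would force √(31058) ∈ Q (pairing opposite roots) or √106, √293 ∈ Q (other pairings), all impossible. Hence [Q(γ):Q] = 4 = [Q(√106, √293):Q], so Q(γ) = Q(√106, √293).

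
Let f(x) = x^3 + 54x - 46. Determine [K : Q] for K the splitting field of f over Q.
[K : Q] = 6

By the rational root test, any rational root of the monic integer polynomial f(x) = x^3 + 54x - 46 must be an integer dividing the constant term -46, i.e. one of ±{1, 2, 23, 46}. Evaluating: f(1) = 9, f(-1) = -101, f(2) = 70, f(-2) = -162, f(23) = 13363, f(-23) = -13455, f(46) = 99774, f(-46) = -99866; none is 0, so f has no rational root and is therefore irreducible over Q (a cubic with no linear factor over a field is irreducible). For an irreducible cubic, the Galois group is A_3 or S_3 according as the discriminant disc(f) = -4a^3 - 27b^2 = -4·(54)^3 - 27·(-46)^2 = -686988 is or is not a square in Q. Here disc(f) = -686988 is not a perfect square in Q, so the Galois group of f over Q is not contained in A_3 and must be all of S_3. The splitting field has degree |S_3| = 6 over Q, so [K : Q] = 6.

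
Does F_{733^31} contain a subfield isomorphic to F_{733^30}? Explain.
No: F_{733^30} is not a subfield of F_{733^31}

F_{p^m} embeds in F_{p^n} iff m | n. Here 30 ∤ 31 (since 31 = 1·30 + 1 with remainder 1 ≠ 0), so F_{733^30} is not a subfield of F_{733^31}. Equivalently: if it were, the tower law would give 30 = [F_{733^30}:F_733] dividing [F_{733^31}:F_733] = 31, contradiction.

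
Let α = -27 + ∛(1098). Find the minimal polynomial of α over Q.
m_α(x) = x^3 + 81x^2 + 2187x + 18585

Set β = α + 27 = ∛(1098), so β^3 = 1098. Then (α + 27)^3 - 1098 = 0, i.e. α is a root of g(x) = (x + 27)^3 - 1098 = x^3 + 81x^2 + 2187x + 18585. Since g(x) = h(x + 27) where h(x) = x^3 - 1098, and h is irreducible over Q (because 1098 is not a perfect cube, so h has no rational root, and a monic cubic with no rational root is irreducible), g is also irreducible (irreducibility is preserved under the substitution x → x + 27). Hence m_α(x) = x^3 + 81x^2 + 2187x + 18585.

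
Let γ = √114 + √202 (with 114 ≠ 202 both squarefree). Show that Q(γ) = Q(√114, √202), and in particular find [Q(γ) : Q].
[Q(γ) : Q] = 4 (equivalently, Q(γ) = Q(√114, √202))

Obviously Q(γ) ⊆ Q(√114, √202), and [Q(√114, √202):Q] = 4 (since 114, 202 are distinct squarefree integers > 1 with 23028 not a perfect square). To show equality we compute the minimal polynomial of γ. From γ = √114 + √202: γ^2 = 114 + 2√(23028) + 202 = 316 + 2√(23028), so γ^2 - 316 = 2√(23028); squaring, (γ^2 - 316)^2 = 4·23028, i.e. γ^4 - 632γ^2 + 99856 - 92112 = 0, i.e. γ^4 - 632γ^2 + 7744 = 0. So γ is a root of x^4 - 632x^2 + 7744. This polynomial is irreducible over Q: it has no rational root (each ±√114 ± √202 is irrational), and any factorization into two quadratics over Q would force √(23028) ∈ Q (pairing opposite roots) or √114, √202 ∈ Q (other pairings), all impossible. Hence [Q(γ):Q] = 4 = [Q(√114, √202):Q], so Q(γ) = Q(√114, √202).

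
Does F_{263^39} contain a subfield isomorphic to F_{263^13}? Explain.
Yes: F_{263^13} is a subfield of F_{263^39}

F_{p^m} embeds in F_{p^n} iff m | n (since F_{p^n} is the splitting field of x^(p^n) - x, and F_{p^m} ⊂ F_{p^n} forces p^n to be a power of p^m, i.e. m | n; conversely if m | n then every root of x^(p^m) - x is a root of x^(p^n) - x). Here 13 | 39 (since 39 = 3·13), so F_{263^13} is a subfield of F_{263^39}, and [F_{263^39} : F_{263^13}] = 39/13 = 3.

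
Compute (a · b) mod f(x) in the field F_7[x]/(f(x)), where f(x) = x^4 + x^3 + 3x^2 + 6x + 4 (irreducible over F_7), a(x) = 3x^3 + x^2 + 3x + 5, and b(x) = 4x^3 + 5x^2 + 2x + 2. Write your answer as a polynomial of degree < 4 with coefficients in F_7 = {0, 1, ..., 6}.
a · b ≡ 5x^3 + 3x^2 + 3x + 6 (mod f(x))

Multiply in F_7[x]: a(x)·b(x) = (3x^3 + x^2 + 3x + 5)·(4x^3 + 5x^2 + 2x + 2) = 5x^6 + 5x^5 + 2x^4 + x^3 + 5x^2 + 2x + 3. This has degree ≥ 4, so divide by f(x) over F_7: 5x^6 + 5x^5 + 2x^4 + x^3 + 5x^2 + 2x + 3 = (5x^2 + 1)·(x^4 + x^3 + 3x^2 + 6x + 4) + (5x^3 + 3x^2 + 3x + 6). Hence a·b ≡ 5x^3 + 3x^2 + 3x + 6 (mod f). (F_7[x]/(f) is a field with 7^4 = 2401 elements since f is irreducible of degree 4.)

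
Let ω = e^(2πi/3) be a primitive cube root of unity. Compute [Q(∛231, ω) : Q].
[Q(∛231, ω) : Q] = 6

[Q(∛231):Q] = 3 (min poly x^3 - 231, irreducible since 231 is not a perfect cube). [Q(ω):Q] = 2 (min poly x^2 + x + 1). Since Q(∛231) ⊂ R and ω ∉ R, we have ω ∉ Q(∛231), so x^2 + x + 1 remains irreducible over Q(∛231) and [Q(∛231, ω) : Q(∛231)] = 2. By the tower law, [Q(∛231, ω) : Q] = 3 · 2 = 6. (In fact Q(∛231, ω) is the splitting field of x^3 - 231 over Q.)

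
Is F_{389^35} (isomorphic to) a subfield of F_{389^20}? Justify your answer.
No: F_{389^35} is not a subfield of F_{389^20}

F_{p^m} embeds in F_{p^n} iff m | n. Here 35 ∤ 20 (since 20 = 0·35 + 20 with remainder 20 ≠ 0), so F_{389^35} is not a subfield of F_{389^20}. Equivalently: if it were, the tower law would give 35 = [F_{389^35}:F_389] dividing [F_{389^20}:F_389] = 20, contradiction.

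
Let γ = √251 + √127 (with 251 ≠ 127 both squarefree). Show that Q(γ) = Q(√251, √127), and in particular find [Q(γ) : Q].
[Q(γ) : Q] = 4 (equivalently, Q(γ) = Q(√251, √127))

Obviously Q(γ) ⊆ Q(√251, √127), and [Q(√251, √127):Q] = 4 (since 251, 127 are distinct squarefree integers > 1 with 31877 not a perfect square). To show equality we compute the minimal polynomial of γ. From γ = √251 + √127: γ^2 = 251 + 2√(31877) + 127 = 378 + 2√(31877), so γ^2 - 378 = 2√(31877); squaring, (γ^2 - 378)^2 = 4·31877, i.e. γ^4 - 756γ^2 + 142884 - 127508 = 0, i.e. γ^4 - 756γ^2 + 15376 = 0. So γ is a root of x^4 - 756x^2 + 15376. This polynomial is irreducible over Q: it has no rational root (each ±√251 ± √127 is irrational), and any factorization into two quadratics over Q would force √(31877) ∈ Q (pairing opposite roots) or √251, √127 ∈ Q (other pairings), all impossible. Hence [Q(γ):Q] = 4 = [Q(√251, √127):Q], so Q(γ) = Q(√251, √127).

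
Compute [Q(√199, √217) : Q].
[Q(√199, √217) : Q] = 4

[Q(√199):Q] = 2 (min poly x^2 - 199, irreducible since 199 is squarefree > 1). For the top step, suppose √217 ∈ Q(√199), say √217 = c + d√199 with c, d ∈ Q. Squaring: 217 = c^2 + 199d^2 + 2cd√199. Since √199 ∉ Q this forces 2cd = 0. If d = 0 then √217 = c ∈ Q, contradicting 217 squarefree > 1. If c = 0 then 217 = 199d^2, so 199·217 = (199d)^2 is a perfect square in Q — but 199·217 = 43183 is not a perfect square (since 199 and 217 are distinct squarefree integers). Contradiction. Hence √217 ∉ Q(√199), so x^2 - 217 stays irreducible over Q(√199) and [Q(√199, √217) : Q(√199)] = 2. By the tower law, [Q(√199, √217) : Q] = 2 · 2 = 4.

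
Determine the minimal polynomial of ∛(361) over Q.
m_α(x) = x^3 - 361

α satisfies α^3 = 361, so x^3 - 361 annihilates α. By the rational root test, a rational root p/q (in lowest terms) of x^3 - 361 would satisfy p^3 = 361 q^3, forcing q = 1 and p^3 = 361; but 361 is not a perfect cube, contradiction. A monic cubic over Q with no rational root is irreducible (any nontrivial factorization would include a linear factor). Hence x^3 - 361 is the minimal polynomial of α, and in particular [Q(α):Q] = 3.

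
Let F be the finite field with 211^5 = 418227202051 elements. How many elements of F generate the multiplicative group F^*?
There are φ(418227202050) = 95524224000 primitive elements

F_q^* is cyclic of order q - 1 = 418227202050. A cyclic group of order m has exactly φ(m) generators. Here m = 418227202050 = 2 · 3 · 5^2 · 7 · 1361 · 292661, so the number of primitive elements is φ(418227202050) = 95524224000.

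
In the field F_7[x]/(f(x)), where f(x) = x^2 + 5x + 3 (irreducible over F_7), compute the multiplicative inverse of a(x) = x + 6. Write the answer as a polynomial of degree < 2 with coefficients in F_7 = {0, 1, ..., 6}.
a(x)^(-1) ≡ 3x + 4 (mod f(x))

Since f is irreducible over F_7, F_7[x]/(f) is a field and a(x) ≠ 0 has an inverse. Apply the extended Euclidean algorithm to f(x) and a(x) in F_7[x]: f(x) = (x + 6)·a(x) + (2). The last nonzero remainder is the constant 2 = gcd(f, a) in F_7. Back-substituting through the division chain expresses 2 = s(x)·a(x) + t(x)·f(x) with s(x) ≡ 6x + 1 (mod f), so (6x + 1)·a(x) ≡ 2 (mod f). Multiplying by 2^(-1) ≡ 4 in F_7 gives a(x)^(-1) ≡ 4·(6x + 1) ≡ 3x + 4 (mod f). Check: (x + 6)·(3x + 4) = 3x^2 + x + 3 ≡ 1 (mod x^2 + 5x + 3).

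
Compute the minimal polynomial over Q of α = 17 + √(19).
m_α(x) = x^2 - 34x + 270

From α - 17 = √(19), squaring gives (α - 17)^2 = 19, i.e. α^2 - 34α + 289 = 19, so α^2 - 34α + 270 = 0. The discriminant of x^2 - 34x + 270 is (-34)^2 - 4·(270) = 1156 - 1080 = 76, and 4·(19) is not a perfect square in Q since 19 is squarefree and ≠ 1. Hence x^2 - 34x + 270 is irreducible over Q and is the minimal polynomial of α.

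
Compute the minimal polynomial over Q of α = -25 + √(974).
m_α(x) = x^2 + 50x - 349

From α + 25 = √(974), squaring gives (α + 25)^2 = 974, i.e. α^2 + 50α + 625 = 974, so α^2 + 50α - 349 = 0. The discriminant of x^2 + 50x - 349 is (50)^2 - 4·(-349) = 2500 + 1396 = 3896, and 4·(974) is not a perfect square in Q since 974 is squarefree and ≠ 1. Hence x^2 + 50x - 349 is irreducible over Q and is the minimal polynomial of α.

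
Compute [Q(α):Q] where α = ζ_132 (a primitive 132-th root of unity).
[Q(α):Q] = 40

The minimal polynomial of ζ_132 over Q is the 132-th cyclotomic polynomial Φ_132(x), which is irreducible over Q and has degree φ(132) = 40. Hence [Q(α):Q] = φ(132) = 40.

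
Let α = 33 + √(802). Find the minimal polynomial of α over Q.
m_α(x) = x^2 - 66x + 287

From α - 33 = √(802), squaring gives (α - 33)^2 = 802, i.e. α^2 - 66α + 1089 = 802, so α^2 - 66α + 287 = 0. The discriminant of x^2 - 66x + 287 is (-66)^2 - 4·(287) = 4356 - 1148 = 3208, and 4·(802) is not a perfect square in Q since 802 is squarefree and ≠ 1. Hence x^2 - 66x + 287 is irreducible over Q and is the minimal polynomial of α.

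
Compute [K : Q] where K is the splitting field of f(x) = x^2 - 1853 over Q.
[K : Q] = 2

f(x) = x^2 - 1853 factors as (x - √1853)(x + √1853). The splitting field is K = Q(√1853). Since 1853 is squarefree and > 1, it is not a perfect square, so x^2 - 1853 is irreducible over Q and [Q(√1853) : Q] = 2. Hence [K : Q] = 2.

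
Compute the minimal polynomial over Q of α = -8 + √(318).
m_α(x) = x^2 + 16x - 254

From α + 8 = √(318), squaring gives (α + 8)^2 = 318, i.e. α^2 + 16α + 64 = 318, so α^2 + 16α - 254 = 0. The discriminant of x^2 + 16x - 254 is (16)^2 - 4·(-254) = 256 + 1016 = 1272, and 4·(318) is not a perfect square in Q since 318 is squarefree and ≠ 1. Hence x^2 + 16x - 254 is irreducible over Q and is the minimal polynomial of α.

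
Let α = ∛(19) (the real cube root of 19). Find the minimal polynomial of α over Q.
m_α(x) = x^3 - 19

α satisfies α^3 = 19, so x^3 - 19 annihilates α. By the rational root test, a rational root p/q (in lowest terms) of x^3 - 19 would satisfy p^3 = 19 q^3, forcing q = 1 and p^3 = 19; but 19 is not a perfect cube, contradiction. A monic cubic over Q with no rational root is irreducible (any nontrivial factorization would include a linear factor). Hence x^3 - 19 is the minimal polynomial of α, and in particular [Q(α):Q] = 3.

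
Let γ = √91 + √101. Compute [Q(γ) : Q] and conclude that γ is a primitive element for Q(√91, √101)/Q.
[Q(γ) : Q] = 4 (equivalently, Q(γ) = Q(√91, √101))

Obviously Q(γ) ⊆ Q(√91, √101), and [Q(√91, √101):Q] = 4 (since 91, 101 are distinct squarefree integers > 1 with 9191 not a perfect square). To show equality we compute the minimal polynomial of γ. From γ = √91 + √101: γ^2 = 91 + 2√(9191) + 101 = 192 + 2√(9191), so γ^2 - 192 = 2√(9191); squaring, (γ^2 - 192)^2 = 4·9191, i.e. γ^4 - 384γ^2 + 36864 - 36764 = 0, i.e. γ^4 - 384γ^2 + 100 = 0. So γ is a root of x^4 - 384x^2 + 100. This polynomial is irreducible over Q: it has no rational root (each ±√91 ± √101 is irrational), and any factorization into two quadratics over Q would force √(9191) ∈ Q (pairing opposite roots) or √91, √101 ∈ Q (other pairings), all impossible. Hence [Q(γ):Q] = 4 = [Q(√91, √101):Q], so Q(γ) = Q(√91, √101).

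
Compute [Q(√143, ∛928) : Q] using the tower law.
[Q(√143, ∛928) : Q] = 6

Let L = Q(√143, ∛928). Since Q(√143) ⊂ L and [Q(√143):Q] = 2, the tower law gives 2 | [L:Q]. Likewise Q(∛928) ⊂ L with [Q(∛928):Q] = 3 (because 928 is not a perfect cube), so 3 | [L:Q]. As gcd(2,3) = 1, [L:Q] is divisible by 6. Conversely L is generated over Q by √143 and ∛928, so [L:Q] ≤ 2·3 = 6. Therefore [Q(√143, ∛928) : Q] = 6.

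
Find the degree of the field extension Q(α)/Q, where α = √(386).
[Q(α):Q] = 2

[Q(α):Q] equals the degree of the minimal polynomial of α. Here α^2 = 386 and x^2 - 386 is irreducible (d = 386 is squarefree, ≠ 1, hence not a square), so deg(m_α) = 2. Thus [Q(α):Q] = 2.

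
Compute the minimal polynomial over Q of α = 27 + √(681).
m_α(x) = x^2 - 54x + 48

From α - 27 = √(681), squaring gives (α - 27)^2 = 681, i.e. α^2 - 54α + 729 = 681, so α^2 - 54α + 48 = 0. The discriminant of x^2 - 54x + 48 is (-54)^2 - 4·(48) = 2916 - 192 = 2724, and 4·(681) is not a perfect square in Q since 681 is squarefree and ≠ 1. Hence x^2 - 54x + 48 is irreducible over Q and is the minimal polynomial of α.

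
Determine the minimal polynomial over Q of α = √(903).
m_α(x) = x^2 - 903

α satisfies α^2 - 903 = 0, so x^2 - 903 annihilates α. Since d = 903 is squarefree and ≠ 1, it is not a perfect square in Q, so x^2 - 903 has no rational root and is therefore irreducible over Q (a degree-2 polynomial over a field is irreducible iff it has no root). Hence m_α(x) = x^2 - 903.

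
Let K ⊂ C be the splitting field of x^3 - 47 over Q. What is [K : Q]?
[K : Q] = 6

The roots of x^3 - 47 are ∛47, ω∛47, ω^2∛47 where ω = e^(2πi/3) is a primitive cube root of unity, so K = Q(∛47, ω). Now [Q(∛47):Q] = 3 (since 47 is not a perfect cube, x^3 - 47 is irreducible) and [Q(ω):Q] = 2. Both 2 and 3 divide [K:Q], and [K:Q] ≤ 3·2 = 6, so [K:Q] = 6. (Equivalently: Q(∛47) ⊂ R but ω ∉ R, so [K : Q(∛47)] = 2.)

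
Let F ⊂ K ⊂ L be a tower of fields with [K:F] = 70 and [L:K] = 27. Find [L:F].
[L:F] = 1890

The tower law says that for any tower of field extensions F ⊂ K ⊂ L with finite degrees, [L:F] = [L:K] · [K:F]. Here this gives [L:F] = 27 · 70 = 1890.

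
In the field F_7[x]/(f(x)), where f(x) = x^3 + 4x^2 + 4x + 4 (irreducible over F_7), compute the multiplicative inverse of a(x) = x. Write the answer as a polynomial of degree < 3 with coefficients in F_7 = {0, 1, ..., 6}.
a(x)^(-1) ≡ 5x^2 + 6x + 6 (mod f(x))

Since f is irreducible over F_7, F_7[x]/(f) is a field and a(x) ≠ 0 has an inverse. Apply the extended Euclidean algorithm to f(x) and a(x) in F_7[x]: f(x) = (x^2 + 4x + 4)·a(x) + (4). The last nonzero remainder is the constant 4 = gcd(f, a) in F_7. Back-substituting through the division chain expresses 4 = s(x)·a(x) + t(x)·f(x) with s(x) ≡ 6x^2 + 3x + 3 (mod f), so (6x^2 + 3x + 3)·a(x) ≡ 4 (mod f). Multiplying by 4^(-1) ≡ 2 in F_7 gives a(x)^(-1) ≡ 2·(6x^2 + 3x + 3) ≡ 5x^2 + 6x + 6 (mod f). Check: (x)·(5x^2 + 6x + 6) = 5x^3 + 6x^2 + 6x ≡ 1 (mod x^3 + 4x^2 + 4x + 4).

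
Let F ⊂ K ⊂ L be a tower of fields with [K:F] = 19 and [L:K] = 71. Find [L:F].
[L:F] = 1349

The tower law says that for any tower of field extensions F ⊂ K ⊂ L with finite degrees, [L:F] = [L:K] · [K:F]. Here this gives [L:F] = 71 · 19 = 1349.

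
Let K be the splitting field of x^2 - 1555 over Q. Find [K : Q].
[K : Q] = 2

f(x) = x^2 - 1555 factors as (x - √1555)(x + √1555). The splitting field is K = Q(√1555). Since 1555 is squarefree and > 1, it is not a perfect square, so x^2 - 1555 is irreducible over Q and [Q(√1555) : Q] = 2. Hence [K : Q] = 2.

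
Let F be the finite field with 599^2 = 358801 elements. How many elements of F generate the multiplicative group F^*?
There are φ(358800) = 84480 primitive elements

F_q^* is cyclic of order q - 1 = 358800. A cyclic group of order m has exactly φ(m) generators. Here m = 358800 = 2^4 · 3 · 5^2 · 13 · 23, so the number of primitive elements is φ(358800) = 84480.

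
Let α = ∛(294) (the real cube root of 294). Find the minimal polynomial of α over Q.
m_α(x) = x^3 - 294

α satisfies α^3 = 294, so x^3 - 294 annihilates α. By the rational root test, a rational root p/q (in lowest terms) of x^3 - 294 would satisfy p^3 = 294 q^3, forcing q = 1 and p^3 = 294; but 294 is not a perfect cube, contradiction. A monic cubic over Q with no rational root is irreducible (any nontrivial factorization would include a linear factor). Hence x^3 - 294 is the minimal polynomial of α, and in particular [Q(α):Q] = 3.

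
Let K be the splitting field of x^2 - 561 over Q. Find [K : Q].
[K : Q] = 2

f(x) = x^2 - 561 factors as (x - √561)(x + √561). The splitting field is K = Q(√561). Since 561 is squarefree and > 1, it is not a perfect square, so x^2 - 561 is irreducible over Q and [Q(√561) : Q] = 2. Hence [K : Q] = 2.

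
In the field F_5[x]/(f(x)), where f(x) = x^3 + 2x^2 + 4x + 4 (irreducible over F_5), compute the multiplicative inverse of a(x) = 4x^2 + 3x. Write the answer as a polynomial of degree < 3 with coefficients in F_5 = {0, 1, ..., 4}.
a(x)^(-1) ≡ 4x^2 + 4x + 1 (mod f(x))

Since f is irreducible over F_5, F_5[x]/(f) is a field and a(x) ≠ 0 has an inverse. Apply the extended Euclidean algorithm to f(x) and a(x) in F_5[x]: f(x) = (4x)·a(x) + (4x + 4);  a(x) = (x + 1)·(4x + 4) + (1). The last nonzero remainder is the constant 1 = gcd(f, a) in F_5. Back-substituting through the division chain expresses 1 = s(x)·a(x) + t(x)·f(x) with s(x) ≡ 4x^2 + 4x + 1 (mod f), so a(x)^(-1) ≡ s(x) = 4x^2 + 4x + 1 (mod f). Check: (4x^2 + 3x)·(4x^2 + 4x + 1) = x^4 + 3x^3 + x^2 + 3x ≡ 1 (mod x^3 + 2x^2 + 4x + 4).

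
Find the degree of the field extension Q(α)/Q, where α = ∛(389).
[Q(α):Q] = 3

The minimal polynomial of α is x^3 - 389, irreducible over Q since 389 is not a perfect cube (so x^3 - 389 has no rational root). Hence [Q(α):Q] = deg(m_α) = 3.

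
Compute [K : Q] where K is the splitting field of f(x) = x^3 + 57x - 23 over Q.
[K : Q] = 6

By the rational root test, any rational root of the monic integer polynomial f(x) = x^3 + 57x - 23 must be an integer dividing the constant term -23, i.e. one of ±{1, 23}. Evaluating: f(1) = 35, f(-1) = -81, f(23) = 13455, f(-23) = -13501; none is 0, so f has no rational root and is therefore irreducible over Q (a cubic with no linear factor over a field is irreducible). For an irreducible cubic, the Galois group is A_3 or S_3 according as the discriminant disc(f) = -4a^3 - 27b^2 = -4·(57)^3 - 27·(-23)^2 = -755055 is or is not a square in Q. Here disc(f) = -755055 is not a perfect square in Q, so the Galois group of f over Q is not contained in A_3 and must be all of S_3. The splitting field has degree |S_3| = 6 over Q, so [K : Q] = 6.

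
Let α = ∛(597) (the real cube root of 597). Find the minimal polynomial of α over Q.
m_α(x) = x^3 - 597

α satisfies α^3 = 597, so x^3 - 597 annihilates α. By the rational root test, a rational root p/q (in lowest terms) of x^3 - 597 would satisfy p^3 = 597 q^3, forcing q = 1 and p^3 = 597; but 597 is not a perfect cube, contradiction. A monic cubic over Q with no rational root is irreducible (any nontrivial factorization would include a linear factor). Hence x^3 - 597 is the minimal polynomial of α, and in particular [Q(α):Q] = 3.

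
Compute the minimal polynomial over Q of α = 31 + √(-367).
m_α(x) = x^2 - 62x + 1328

From α - 31 = √(-367), squaring gives (α - 31)^2 = -367, i.e. α^2 - 62α + 961 = -367, so α^2 - 62α + 1328 = 0. The discriminant of x^2 - 62x + 1328 is (-62)^2 - 4·(1328) = 3844 - 5312 = -1468, and 4·(-367) is not a perfect square in Q since -367 is squarefree and ≠ 1. Hence x^2 - 62x + 1328 is irreducible over Q and is the minimal polynomial of α.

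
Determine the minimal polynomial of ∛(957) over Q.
m_α(x) = x^3 - 957

α satisfies α^3 = 957, so x^3 - 957 annihilates α. By the rational root test, a rational root p/q (in lowest terms) of x^3 - 957 would satisfy p^3 = 957 q^3, forcing q = 1 and p^3 = 957; but 957 is not a perfect cube, contradiction. A monic cubic over Q with no rational root is irreducible (any nontrivial factorization would include a linear factor). Hence x^3 - 957 is the minimal polynomial of α, and in particular [Q(α):Q] = 3.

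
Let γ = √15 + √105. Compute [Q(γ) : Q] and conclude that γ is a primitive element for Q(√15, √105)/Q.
[Q(γ) : Q] = 4 (equivalently, Q(γ) = Q(√15, √105))

Obviously Q(γ) ⊆ Q(√15, √105), and [Q(√15, √105):Q] = 4 (since 15, 105 are distinct squarefree integers > 1 with 1575 not a perfect square). To show equality we compute the minimal polynomial of γ. From γ = √15 + √105: γ^2 = 15 + 2√(1575) + 105 = 120 + 2√(1575), so γ^2 - 120 = 2√(1575); squaring, (γ^2 - 120)^2 = 4·1575, i.e. γ^4 - 240γ^2 + 14400 - 6300 = 0, i.e. γ^4 - 240γ^2 + 8100 = 0. So γ is a root of x^4 - 240x^2 + 8100. This polynomial is irreducible over Q: it has no rational root (each ±√15 ± √105 is irrational), and any factorization into two quadratics over Q would force √(1575) ∈ Q (pairing opposite roots) or √15, √105 ∈ Q (other pairings), all impossible. Hence [Q(γ):Q] = 4 = [Q(√15, √105):Q], so Q(γ) = Q(√15, √105).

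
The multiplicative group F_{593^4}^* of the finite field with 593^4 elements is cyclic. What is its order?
|F_{593^4}^*| = 123657019200

F_{593^4} has 593^4 = 123657019201 elements; its multiplicative group consists of all nonzero elements, so |F_{593^4}^*| = 123657019201 - 1 = 123657019200. (It is cyclic since any finite subgroup of the multiplicative group of a field is cyclic.)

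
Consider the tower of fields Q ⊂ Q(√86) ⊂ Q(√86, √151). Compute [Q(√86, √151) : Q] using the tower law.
[Q(√86, √151) : Q] = 4

[Q(√86):Q] = 2 (min poly x^2 - 86, irreducible since 86 is squarefree > 1). For the top step, suppose √151 ∈ Q(√86), say √151 = c + d√86 with c, d ∈ Q. Squaring: 151 = c^2 + 86d^2 + 2cd√86. Since √86 ∉ Q this forces 2cd = 0. If d = 0 then √151 = c ∈ Q, contradicting 151 squarefree > 1. If c = 0 then 151 = 86d^2, so 86·151 = (86d)^2 is a perfect square in Q — but 86·151 = 12986 is not a perfect square (since 86 and 151 are distinct squarefree integers). Contradiction. Hence √151 ∉ Q(√86), so x^2 - 151 stays irreducible over Q(√86) and [Q(√86, √151) : Q(√86)] = 2. By the tower law, [Q(√86, √151) : Q] = 2 · 2 = 4.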